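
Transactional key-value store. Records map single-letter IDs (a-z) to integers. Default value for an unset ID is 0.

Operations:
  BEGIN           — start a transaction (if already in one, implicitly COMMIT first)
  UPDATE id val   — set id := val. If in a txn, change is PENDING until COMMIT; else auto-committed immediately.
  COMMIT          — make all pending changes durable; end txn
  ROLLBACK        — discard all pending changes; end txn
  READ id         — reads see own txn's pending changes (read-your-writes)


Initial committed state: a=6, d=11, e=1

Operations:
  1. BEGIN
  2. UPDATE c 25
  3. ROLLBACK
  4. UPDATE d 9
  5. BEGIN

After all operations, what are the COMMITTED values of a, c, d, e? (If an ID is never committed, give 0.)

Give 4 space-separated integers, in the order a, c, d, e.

Answer: 6 0 9 1

Derivation:
Initial committed: {a=6, d=11, e=1}
Op 1: BEGIN: in_txn=True, pending={}
Op 2: UPDATE c=25 (pending; pending now {c=25})
Op 3: ROLLBACK: discarded pending ['c']; in_txn=False
Op 4: UPDATE d=9 (auto-commit; committed d=9)
Op 5: BEGIN: in_txn=True, pending={}
Final committed: {a=6, d=9, e=1}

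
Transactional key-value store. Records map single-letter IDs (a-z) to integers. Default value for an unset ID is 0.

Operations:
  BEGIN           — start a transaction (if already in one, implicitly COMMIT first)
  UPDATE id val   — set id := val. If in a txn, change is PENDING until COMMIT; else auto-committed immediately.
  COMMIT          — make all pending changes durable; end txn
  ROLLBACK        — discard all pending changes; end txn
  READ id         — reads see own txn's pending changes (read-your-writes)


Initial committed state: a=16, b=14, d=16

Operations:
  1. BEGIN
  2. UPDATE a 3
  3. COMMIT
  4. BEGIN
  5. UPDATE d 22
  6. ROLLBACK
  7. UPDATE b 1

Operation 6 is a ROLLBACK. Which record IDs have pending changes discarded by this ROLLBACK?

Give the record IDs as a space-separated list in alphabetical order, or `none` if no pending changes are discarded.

Initial committed: {a=16, b=14, d=16}
Op 1: BEGIN: in_txn=True, pending={}
Op 2: UPDATE a=3 (pending; pending now {a=3})
Op 3: COMMIT: merged ['a'] into committed; committed now {a=3, b=14, d=16}
Op 4: BEGIN: in_txn=True, pending={}
Op 5: UPDATE d=22 (pending; pending now {d=22})
Op 6: ROLLBACK: discarded pending ['d']; in_txn=False
Op 7: UPDATE b=1 (auto-commit; committed b=1)
ROLLBACK at op 6 discards: ['d']

Answer: d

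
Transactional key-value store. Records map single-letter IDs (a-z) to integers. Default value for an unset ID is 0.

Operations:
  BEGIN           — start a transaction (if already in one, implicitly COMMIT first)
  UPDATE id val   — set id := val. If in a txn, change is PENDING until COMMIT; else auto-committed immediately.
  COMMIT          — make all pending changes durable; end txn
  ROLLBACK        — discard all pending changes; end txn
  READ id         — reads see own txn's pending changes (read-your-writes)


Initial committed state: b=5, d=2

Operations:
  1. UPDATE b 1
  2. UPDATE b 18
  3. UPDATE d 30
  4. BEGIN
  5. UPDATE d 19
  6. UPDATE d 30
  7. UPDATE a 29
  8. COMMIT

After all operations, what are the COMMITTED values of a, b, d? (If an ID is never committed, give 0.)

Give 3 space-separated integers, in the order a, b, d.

Initial committed: {b=5, d=2}
Op 1: UPDATE b=1 (auto-commit; committed b=1)
Op 2: UPDATE b=18 (auto-commit; committed b=18)
Op 3: UPDATE d=30 (auto-commit; committed d=30)
Op 4: BEGIN: in_txn=True, pending={}
Op 5: UPDATE d=19 (pending; pending now {d=19})
Op 6: UPDATE d=30 (pending; pending now {d=30})
Op 7: UPDATE a=29 (pending; pending now {a=29, d=30})
Op 8: COMMIT: merged ['a', 'd'] into committed; committed now {a=29, b=18, d=30}
Final committed: {a=29, b=18, d=30}

Answer: 29 18 30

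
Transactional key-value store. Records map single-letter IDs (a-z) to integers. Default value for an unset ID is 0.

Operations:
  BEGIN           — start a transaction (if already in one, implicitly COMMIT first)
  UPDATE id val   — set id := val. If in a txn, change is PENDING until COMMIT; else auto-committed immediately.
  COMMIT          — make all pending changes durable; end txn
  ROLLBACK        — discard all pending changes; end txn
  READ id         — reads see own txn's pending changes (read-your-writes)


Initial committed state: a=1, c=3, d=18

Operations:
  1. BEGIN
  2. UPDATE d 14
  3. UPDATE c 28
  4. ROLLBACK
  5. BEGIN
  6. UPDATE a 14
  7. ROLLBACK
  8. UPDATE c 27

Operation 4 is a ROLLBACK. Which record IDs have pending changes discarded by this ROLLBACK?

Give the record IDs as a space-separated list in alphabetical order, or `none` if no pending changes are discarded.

Initial committed: {a=1, c=3, d=18}
Op 1: BEGIN: in_txn=True, pending={}
Op 2: UPDATE d=14 (pending; pending now {d=14})
Op 3: UPDATE c=28 (pending; pending now {c=28, d=14})
Op 4: ROLLBACK: discarded pending ['c', 'd']; in_txn=False
Op 5: BEGIN: in_txn=True, pending={}
Op 6: UPDATE a=14 (pending; pending now {a=14})
Op 7: ROLLBACK: discarded pending ['a']; in_txn=False
Op 8: UPDATE c=27 (auto-commit; committed c=27)
ROLLBACK at op 4 discards: ['c', 'd']

Answer: c d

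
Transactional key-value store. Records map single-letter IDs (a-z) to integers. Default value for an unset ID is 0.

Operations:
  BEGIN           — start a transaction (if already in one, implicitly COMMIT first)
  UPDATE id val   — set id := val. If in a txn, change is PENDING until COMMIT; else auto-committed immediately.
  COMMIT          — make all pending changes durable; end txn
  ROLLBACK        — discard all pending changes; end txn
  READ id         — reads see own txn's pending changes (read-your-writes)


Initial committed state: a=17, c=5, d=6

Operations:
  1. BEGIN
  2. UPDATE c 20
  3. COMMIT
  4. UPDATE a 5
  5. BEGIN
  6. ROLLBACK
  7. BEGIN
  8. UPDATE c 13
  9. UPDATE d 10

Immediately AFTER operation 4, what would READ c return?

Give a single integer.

Initial committed: {a=17, c=5, d=6}
Op 1: BEGIN: in_txn=True, pending={}
Op 2: UPDATE c=20 (pending; pending now {c=20})
Op 3: COMMIT: merged ['c'] into committed; committed now {a=17, c=20, d=6}
Op 4: UPDATE a=5 (auto-commit; committed a=5)
After op 4: visible(c) = 20 (pending={}, committed={a=5, c=20, d=6})

Answer: 20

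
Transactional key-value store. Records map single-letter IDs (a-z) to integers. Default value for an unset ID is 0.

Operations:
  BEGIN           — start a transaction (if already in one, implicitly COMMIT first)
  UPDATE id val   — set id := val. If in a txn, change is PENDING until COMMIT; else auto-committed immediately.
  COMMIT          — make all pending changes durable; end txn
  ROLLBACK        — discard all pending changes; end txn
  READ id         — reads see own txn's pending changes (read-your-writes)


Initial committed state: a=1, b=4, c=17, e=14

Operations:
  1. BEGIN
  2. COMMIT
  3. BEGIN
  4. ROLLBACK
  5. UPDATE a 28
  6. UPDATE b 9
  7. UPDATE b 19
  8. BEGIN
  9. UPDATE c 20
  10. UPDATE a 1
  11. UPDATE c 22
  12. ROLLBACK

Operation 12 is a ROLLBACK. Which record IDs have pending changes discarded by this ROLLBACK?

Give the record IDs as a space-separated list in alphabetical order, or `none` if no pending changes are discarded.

Answer: a c

Derivation:
Initial committed: {a=1, b=4, c=17, e=14}
Op 1: BEGIN: in_txn=True, pending={}
Op 2: COMMIT: merged [] into committed; committed now {a=1, b=4, c=17, e=14}
Op 3: BEGIN: in_txn=True, pending={}
Op 4: ROLLBACK: discarded pending []; in_txn=False
Op 5: UPDATE a=28 (auto-commit; committed a=28)
Op 6: UPDATE b=9 (auto-commit; committed b=9)
Op 7: UPDATE b=19 (auto-commit; committed b=19)
Op 8: BEGIN: in_txn=True, pending={}
Op 9: UPDATE c=20 (pending; pending now {c=20})
Op 10: UPDATE a=1 (pending; pending now {a=1, c=20})
Op 11: UPDATE c=22 (pending; pending now {a=1, c=22})
Op 12: ROLLBACK: discarded pending ['a', 'c']; in_txn=False
ROLLBACK at op 12 discards: ['a', 'c']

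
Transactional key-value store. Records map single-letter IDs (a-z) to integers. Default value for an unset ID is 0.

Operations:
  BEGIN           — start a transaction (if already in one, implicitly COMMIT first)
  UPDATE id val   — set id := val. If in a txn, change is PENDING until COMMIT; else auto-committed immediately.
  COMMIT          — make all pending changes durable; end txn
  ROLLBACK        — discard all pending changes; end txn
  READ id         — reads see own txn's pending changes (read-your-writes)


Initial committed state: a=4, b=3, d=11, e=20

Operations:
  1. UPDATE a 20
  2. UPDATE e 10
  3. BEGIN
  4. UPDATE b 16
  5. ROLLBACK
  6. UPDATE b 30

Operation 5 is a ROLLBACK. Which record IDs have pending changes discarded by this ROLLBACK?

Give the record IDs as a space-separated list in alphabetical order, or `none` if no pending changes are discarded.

Initial committed: {a=4, b=3, d=11, e=20}
Op 1: UPDATE a=20 (auto-commit; committed a=20)
Op 2: UPDATE e=10 (auto-commit; committed e=10)
Op 3: BEGIN: in_txn=True, pending={}
Op 4: UPDATE b=16 (pending; pending now {b=16})
Op 5: ROLLBACK: discarded pending ['b']; in_txn=False
Op 6: UPDATE b=30 (auto-commit; committed b=30)
ROLLBACK at op 5 discards: ['b']

Answer: b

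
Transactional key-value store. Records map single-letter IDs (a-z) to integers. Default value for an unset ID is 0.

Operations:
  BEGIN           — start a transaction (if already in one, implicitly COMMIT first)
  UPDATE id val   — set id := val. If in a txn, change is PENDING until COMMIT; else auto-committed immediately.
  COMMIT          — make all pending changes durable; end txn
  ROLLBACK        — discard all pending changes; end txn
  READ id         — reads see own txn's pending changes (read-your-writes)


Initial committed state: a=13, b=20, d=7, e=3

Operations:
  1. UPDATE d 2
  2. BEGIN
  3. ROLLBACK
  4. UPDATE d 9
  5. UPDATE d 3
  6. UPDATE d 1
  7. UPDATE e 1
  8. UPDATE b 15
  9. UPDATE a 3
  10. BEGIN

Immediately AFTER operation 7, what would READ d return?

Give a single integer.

Answer: 1

Derivation:
Initial committed: {a=13, b=20, d=7, e=3}
Op 1: UPDATE d=2 (auto-commit; committed d=2)
Op 2: BEGIN: in_txn=True, pending={}
Op 3: ROLLBACK: discarded pending []; in_txn=False
Op 4: UPDATE d=9 (auto-commit; committed d=9)
Op 5: UPDATE d=3 (auto-commit; committed d=3)
Op 6: UPDATE d=1 (auto-commit; committed d=1)
Op 7: UPDATE e=1 (auto-commit; committed e=1)
After op 7: visible(d) = 1 (pending={}, committed={a=13, b=20, d=1, e=1})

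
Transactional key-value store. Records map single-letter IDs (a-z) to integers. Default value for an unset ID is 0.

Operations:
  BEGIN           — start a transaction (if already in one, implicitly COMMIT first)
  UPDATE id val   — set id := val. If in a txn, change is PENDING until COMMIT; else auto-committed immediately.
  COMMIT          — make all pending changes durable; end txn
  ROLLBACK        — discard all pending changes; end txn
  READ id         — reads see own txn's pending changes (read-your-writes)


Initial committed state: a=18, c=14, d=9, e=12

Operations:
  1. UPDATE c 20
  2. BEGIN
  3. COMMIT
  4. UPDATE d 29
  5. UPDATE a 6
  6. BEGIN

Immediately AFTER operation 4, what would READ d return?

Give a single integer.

Initial committed: {a=18, c=14, d=9, e=12}
Op 1: UPDATE c=20 (auto-commit; committed c=20)
Op 2: BEGIN: in_txn=True, pending={}
Op 3: COMMIT: merged [] into committed; committed now {a=18, c=20, d=9, e=12}
Op 4: UPDATE d=29 (auto-commit; committed d=29)
After op 4: visible(d) = 29 (pending={}, committed={a=18, c=20, d=29, e=12})

Answer: 29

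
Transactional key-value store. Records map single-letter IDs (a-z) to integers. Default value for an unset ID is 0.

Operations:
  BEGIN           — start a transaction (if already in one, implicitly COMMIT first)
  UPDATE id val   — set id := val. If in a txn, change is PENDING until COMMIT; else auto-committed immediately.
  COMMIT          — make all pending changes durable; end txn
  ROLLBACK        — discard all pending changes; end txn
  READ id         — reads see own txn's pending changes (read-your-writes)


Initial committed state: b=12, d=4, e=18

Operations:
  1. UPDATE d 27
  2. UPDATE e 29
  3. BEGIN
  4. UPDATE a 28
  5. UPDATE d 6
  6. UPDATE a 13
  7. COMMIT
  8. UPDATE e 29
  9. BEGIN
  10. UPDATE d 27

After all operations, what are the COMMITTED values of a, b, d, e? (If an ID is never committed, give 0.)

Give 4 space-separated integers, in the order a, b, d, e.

Answer: 13 12 6 29

Derivation:
Initial committed: {b=12, d=4, e=18}
Op 1: UPDATE d=27 (auto-commit; committed d=27)
Op 2: UPDATE e=29 (auto-commit; committed e=29)
Op 3: BEGIN: in_txn=True, pending={}
Op 4: UPDATE a=28 (pending; pending now {a=28})
Op 5: UPDATE d=6 (pending; pending now {a=28, d=6})
Op 6: UPDATE a=13 (pending; pending now {a=13, d=6})
Op 7: COMMIT: merged ['a', 'd'] into committed; committed now {a=13, b=12, d=6, e=29}
Op 8: UPDATE e=29 (auto-commit; committed e=29)
Op 9: BEGIN: in_txn=True, pending={}
Op 10: UPDATE d=27 (pending; pending now {d=27})
Final committed: {a=13, b=12, d=6, e=29}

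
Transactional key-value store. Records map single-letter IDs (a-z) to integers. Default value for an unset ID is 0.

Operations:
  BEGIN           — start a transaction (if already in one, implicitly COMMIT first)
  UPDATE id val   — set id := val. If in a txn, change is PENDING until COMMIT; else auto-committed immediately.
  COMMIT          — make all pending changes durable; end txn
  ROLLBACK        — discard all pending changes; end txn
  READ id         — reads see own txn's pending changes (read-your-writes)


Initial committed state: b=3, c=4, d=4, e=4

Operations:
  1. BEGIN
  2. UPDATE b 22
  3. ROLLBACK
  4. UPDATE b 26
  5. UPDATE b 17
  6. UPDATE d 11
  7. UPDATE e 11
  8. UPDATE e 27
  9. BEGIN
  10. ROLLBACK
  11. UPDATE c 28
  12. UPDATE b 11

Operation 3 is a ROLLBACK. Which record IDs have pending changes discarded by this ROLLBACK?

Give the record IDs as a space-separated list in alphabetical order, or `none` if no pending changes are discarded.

Initial committed: {b=3, c=4, d=4, e=4}
Op 1: BEGIN: in_txn=True, pending={}
Op 2: UPDATE b=22 (pending; pending now {b=22})
Op 3: ROLLBACK: discarded pending ['b']; in_txn=False
Op 4: UPDATE b=26 (auto-commit; committed b=26)
Op 5: UPDATE b=17 (auto-commit; committed b=17)
Op 6: UPDATE d=11 (auto-commit; committed d=11)
Op 7: UPDATE e=11 (auto-commit; committed e=11)
Op 8: UPDATE e=27 (auto-commit; committed e=27)
Op 9: BEGIN: in_txn=True, pending={}
Op 10: ROLLBACK: discarded pending []; in_txn=False
Op 11: UPDATE c=28 (auto-commit; committed c=28)
Op 12: UPDATE b=11 (auto-commit; committed b=11)
ROLLBACK at op 3 discards: ['b']

Answer: b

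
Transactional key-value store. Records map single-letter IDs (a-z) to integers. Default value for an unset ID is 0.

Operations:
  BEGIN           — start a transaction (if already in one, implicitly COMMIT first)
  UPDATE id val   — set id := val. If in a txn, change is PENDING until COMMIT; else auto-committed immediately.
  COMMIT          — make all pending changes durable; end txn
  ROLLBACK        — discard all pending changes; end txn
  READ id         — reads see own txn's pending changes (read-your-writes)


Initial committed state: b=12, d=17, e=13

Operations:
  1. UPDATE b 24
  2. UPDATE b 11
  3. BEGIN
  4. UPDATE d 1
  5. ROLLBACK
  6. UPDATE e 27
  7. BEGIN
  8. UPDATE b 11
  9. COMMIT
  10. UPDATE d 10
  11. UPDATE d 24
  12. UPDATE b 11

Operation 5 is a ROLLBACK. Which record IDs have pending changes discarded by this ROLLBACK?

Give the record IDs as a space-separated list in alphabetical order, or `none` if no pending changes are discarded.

Answer: d

Derivation:
Initial committed: {b=12, d=17, e=13}
Op 1: UPDATE b=24 (auto-commit; committed b=24)
Op 2: UPDATE b=11 (auto-commit; committed b=11)
Op 3: BEGIN: in_txn=True, pending={}
Op 4: UPDATE d=1 (pending; pending now {d=1})
Op 5: ROLLBACK: discarded pending ['d']; in_txn=False
Op 6: UPDATE e=27 (auto-commit; committed e=27)
Op 7: BEGIN: in_txn=True, pending={}
Op 8: UPDATE b=11 (pending; pending now {b=11})
Op 9: COMMIT: merged ['b'] into committed; committed now {b=11, d=17, e=27}
Op 10: UPDATE d=10 (auto-commit; committed d=10)
Op 11: UPDATE d=24 (auto-commit; committed d=24)
Op 12: UPDATE b=11 (auto-commit; committed b=11)
ROLLBACK at op 5 discards: ['d']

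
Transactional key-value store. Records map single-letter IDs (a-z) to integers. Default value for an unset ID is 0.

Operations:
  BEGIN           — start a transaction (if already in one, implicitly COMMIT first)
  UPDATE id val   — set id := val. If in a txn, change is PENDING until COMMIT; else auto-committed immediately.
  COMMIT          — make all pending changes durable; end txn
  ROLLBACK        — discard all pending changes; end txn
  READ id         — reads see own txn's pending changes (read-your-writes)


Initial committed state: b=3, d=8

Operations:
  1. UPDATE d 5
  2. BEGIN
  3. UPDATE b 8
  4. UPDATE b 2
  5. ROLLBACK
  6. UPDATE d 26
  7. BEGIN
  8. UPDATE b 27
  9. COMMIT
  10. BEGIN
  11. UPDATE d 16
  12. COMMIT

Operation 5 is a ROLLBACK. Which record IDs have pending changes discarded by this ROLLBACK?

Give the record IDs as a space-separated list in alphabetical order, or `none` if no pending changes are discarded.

Initial committed: {b=3, d=8}
Op 1: UPDATE d=5 (auto-commit; committed d=5)
Op 2: BEGIN: in_txn=True, pending={}
Op 3: UPDATE b=8 (pending; pending now {b=8})
Op 4: UPDATE b=2 (pending; pending now {b=2})
Op 5: ROLLBACK: discarded pending ['b']; in_txn=False
Op 6: UPDATE d=26 (auto-commit; committed d=26)
Op 7: BEGIN: in_txn=True, pending={}
Op 8: UPDATE b=27 (pending; pending now {b=27})
Op 9: COMMIT: merged ['b'] into committed; committed now {b=27, d=26}
Op 10: BEGIN: in_txn=True, pending={}
Op 11: UPDATE d=16 (pending; pending now {d=16})
Op 12: COMMIT: merged ['d'] into committed; committed now {b=27, d=16}
ROLLBACK at op 5 discards: ['b']

Answer: b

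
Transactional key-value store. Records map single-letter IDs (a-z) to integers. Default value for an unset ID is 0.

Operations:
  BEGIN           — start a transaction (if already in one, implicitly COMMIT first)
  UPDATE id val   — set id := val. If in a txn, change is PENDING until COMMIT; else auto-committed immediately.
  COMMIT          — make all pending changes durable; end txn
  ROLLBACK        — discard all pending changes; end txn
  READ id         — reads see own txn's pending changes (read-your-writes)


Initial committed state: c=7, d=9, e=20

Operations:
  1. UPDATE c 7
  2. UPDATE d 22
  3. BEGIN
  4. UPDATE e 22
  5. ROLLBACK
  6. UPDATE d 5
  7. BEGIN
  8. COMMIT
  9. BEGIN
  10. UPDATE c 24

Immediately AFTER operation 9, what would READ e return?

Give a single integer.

Answer: 20

Derivation:
Initial committed: {c=7, d=9, e=20}
Op 1: UPDATE c=7 (auto-commit; committed c=7)
Op 2: UPDATE d=22 (auto-commit; committed d=22)
Op 3: BEGIN: in_txn=True, pending={}
Op 4: UPDATE e=22 (pending; pending now {e=22})
Op 5: ROLLBACK: discarded pending ['e']; in_txn=False
Op 6: UPDATE d=5 (auto-commit; committed d=5)
Op 7: BEGIN: in_txn=True, pending={}
Op 8: COMMIT: merged [] into committed; committed now {c=7, d=5, e=20}
Op 9: BEGIN: in_txn=True, pending={}
After op 9: visible(e) = 20 (pending={}, committed={c=7, d=5, e=20})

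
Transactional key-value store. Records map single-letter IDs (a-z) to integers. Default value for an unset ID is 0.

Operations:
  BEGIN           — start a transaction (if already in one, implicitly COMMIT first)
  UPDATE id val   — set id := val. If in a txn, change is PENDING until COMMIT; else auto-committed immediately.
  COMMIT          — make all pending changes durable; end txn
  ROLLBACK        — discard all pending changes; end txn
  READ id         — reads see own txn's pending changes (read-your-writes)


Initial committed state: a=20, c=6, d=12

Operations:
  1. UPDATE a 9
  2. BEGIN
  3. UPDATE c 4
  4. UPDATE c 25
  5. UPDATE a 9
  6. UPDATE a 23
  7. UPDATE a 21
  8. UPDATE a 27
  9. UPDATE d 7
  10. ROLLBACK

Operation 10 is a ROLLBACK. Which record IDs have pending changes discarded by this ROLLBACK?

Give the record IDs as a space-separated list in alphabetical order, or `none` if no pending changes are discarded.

Answer: a c d

Derivation:
Initial committed: {a=20, c=6, d=12}
Op 1: UPDATE a=9 (auto-commit; committed a=9)
Op 2: BEGIN: in_txn=True, pending={}
Op 3: UPDATE c=4 (pending; pending now {c=4})
Op 4: UPDATE c=25 (pending; pending now {c=25})
Op 5: UPDATE a=9 (pending; pending now {a=9, c=25})
Op 6: UPDATE a=23 (pending; pending now {a=23, c=25})
Op 7: UPDATE a=21 (pending; pending now {a=21, c=25})
Op 8: UPDATE a=27 (pending; pending now {a=27, c=25})
Op 9: UPDATE d=7 (pending; pending now {a=27, c=25, d=7})
Op 10: ROLLBACK: discarded pending ['a', 'c', 'd']; in_txn=False
ROLLBACK at op 10 discards: ['a', 'c', 'd']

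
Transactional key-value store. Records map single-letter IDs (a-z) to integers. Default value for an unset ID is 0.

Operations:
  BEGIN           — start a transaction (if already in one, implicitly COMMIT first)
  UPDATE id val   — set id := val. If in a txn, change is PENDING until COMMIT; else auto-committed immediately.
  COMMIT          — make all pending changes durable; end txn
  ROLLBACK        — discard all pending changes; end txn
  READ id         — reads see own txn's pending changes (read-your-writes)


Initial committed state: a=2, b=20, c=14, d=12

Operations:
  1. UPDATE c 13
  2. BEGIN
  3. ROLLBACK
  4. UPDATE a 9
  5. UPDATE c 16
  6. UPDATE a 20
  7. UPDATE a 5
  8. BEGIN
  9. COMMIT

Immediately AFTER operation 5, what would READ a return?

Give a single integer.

Answer: 9

Derivation:
Initial committed: {a=2, b=20, c=14, d=12}
Op 1: UPDATE c=13 (auto-commit; committed c=13)
Op 2: BEGIN: in_txn=True, pending={}
Op 3: ROLLBACK: discarded pending []; in_txn=False
Op 4: UPDATE a=9 (auto-commit; committed a=9)
Op 5: UPDATE c=16 (auto-commit; committed c=16)
After op 5: visible(a) = 9 (pending={}, committed={a=9, b=20, c=16, d=12})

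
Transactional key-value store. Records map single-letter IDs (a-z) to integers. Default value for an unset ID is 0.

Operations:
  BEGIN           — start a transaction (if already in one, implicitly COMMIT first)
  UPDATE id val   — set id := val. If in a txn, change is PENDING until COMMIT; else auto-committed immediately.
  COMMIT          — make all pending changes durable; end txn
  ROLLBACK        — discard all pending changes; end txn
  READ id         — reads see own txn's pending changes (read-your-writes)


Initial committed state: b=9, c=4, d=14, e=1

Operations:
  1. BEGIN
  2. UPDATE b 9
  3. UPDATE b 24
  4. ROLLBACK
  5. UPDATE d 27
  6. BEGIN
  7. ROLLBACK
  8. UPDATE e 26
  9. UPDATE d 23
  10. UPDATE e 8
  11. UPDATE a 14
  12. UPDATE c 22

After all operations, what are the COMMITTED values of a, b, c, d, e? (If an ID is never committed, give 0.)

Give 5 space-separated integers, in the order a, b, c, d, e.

Answer: 14 9 22 23 8

Derivation:
Initial committed: {b=9, c=4, d=14, e=1}
Op 1: BEGIN: in_txn=True, pending={}
Op 2: UPDATE b=9 (pending; pending now {b=9})
Op 3: UPDATE b=24 (pending; pending now {b=24})
Op 4: ROLLBACK: discarded pending ['b']; in_txn=False
Op 5: UPDATE d=27 (auto-commit; committed d=27)
Op 6: BEGIN: in_txn=True, pending={}
Op 7: ROLLBACK: discarded pending []; in_txn=False
Op 8: UPDATE e=26 (auto-commit; committed e=26)
Op 9: UPDATE d=23 (auto-commit; committed d=23)
Op 10: UPDATE e=8 (auto-commit; committed e=8)
Op 11: UPDATE a=14 (auto-commit; committed a=14)
Op 12: UPDATE c=22 (auto-commit; committed c=22)
Final committed: {a=14, b=9, c=22, d=23, e=8}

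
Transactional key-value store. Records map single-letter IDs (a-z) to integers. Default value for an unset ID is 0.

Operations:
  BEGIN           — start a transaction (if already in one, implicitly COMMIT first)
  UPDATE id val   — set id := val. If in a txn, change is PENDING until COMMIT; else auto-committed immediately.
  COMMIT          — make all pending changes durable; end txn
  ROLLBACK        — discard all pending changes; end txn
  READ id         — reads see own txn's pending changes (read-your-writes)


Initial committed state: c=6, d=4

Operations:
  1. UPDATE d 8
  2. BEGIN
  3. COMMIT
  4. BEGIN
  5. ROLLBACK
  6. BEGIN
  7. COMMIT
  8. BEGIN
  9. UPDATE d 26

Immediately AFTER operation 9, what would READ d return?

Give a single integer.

Initial committed: {c=6, d=4}
Op 1: UPDATE d=8 (auto-commit; committed d=8)
Op 2: BEGIN: in_txn=True, pending={}
Op 3: COMMIT: merged [] into committed; committed now {c=6, d=8}
Op 4: BEGIN: in_txn=True, pending={}
Op 5: ROLLBACK: discarded pending []; in_txn=False
Op 6: BEGIN: in_txn=True, pending={}
Op 7: COMMIT: merged [] into committed; committed now {c=6, d=8}
Op 8: BEGIN: in_txn=True, pending={}
Op 9: UPDATE d=26 (pending; pending now {d=26})
After op 9: visible(d) = 26 (pending={d=26}, committed={c=6, d=8})

Answer: 26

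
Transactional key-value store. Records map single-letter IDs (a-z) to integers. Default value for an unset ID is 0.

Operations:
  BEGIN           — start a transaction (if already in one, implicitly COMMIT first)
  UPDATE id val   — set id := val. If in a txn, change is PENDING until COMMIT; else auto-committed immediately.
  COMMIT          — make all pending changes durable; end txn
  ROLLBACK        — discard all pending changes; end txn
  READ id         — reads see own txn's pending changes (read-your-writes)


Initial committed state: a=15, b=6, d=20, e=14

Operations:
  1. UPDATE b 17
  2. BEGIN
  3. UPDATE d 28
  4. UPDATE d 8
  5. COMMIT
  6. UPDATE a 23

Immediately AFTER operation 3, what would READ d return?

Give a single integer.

Answer: 28

Derivation:
Initial committed: {a=15, b=6, d=20, e=14}
Op 1: UPDATE b=17 (auto-commit; committed b=17)
Op 2: BEGIN: in_txn=True, pending={}
Op 3: UPDATE d=28 (pending; pending now {d=28})
After op 3: visible(d) = 28 (pending={d=28}, committed={a=15, b=17, d=20, e=14})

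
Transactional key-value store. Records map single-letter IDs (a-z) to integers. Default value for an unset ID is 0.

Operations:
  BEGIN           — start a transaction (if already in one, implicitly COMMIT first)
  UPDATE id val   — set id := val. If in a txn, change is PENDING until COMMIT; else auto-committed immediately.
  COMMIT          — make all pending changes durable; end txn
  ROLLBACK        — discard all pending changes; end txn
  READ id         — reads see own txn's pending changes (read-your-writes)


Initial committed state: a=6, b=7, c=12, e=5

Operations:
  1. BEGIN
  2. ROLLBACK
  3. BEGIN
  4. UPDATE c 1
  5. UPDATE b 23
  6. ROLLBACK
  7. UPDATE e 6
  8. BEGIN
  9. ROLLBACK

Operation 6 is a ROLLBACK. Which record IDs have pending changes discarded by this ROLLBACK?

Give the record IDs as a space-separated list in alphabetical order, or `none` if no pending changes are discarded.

Answer: b c

Derivation:
Initial committed: {a=6, b=7, c=12, e=5}
Op 1: BEGIN: in_txn=True, pending={}
Op 2: ROLLBACK: discarded pending []; in_txn=False
Op 3: BEGIN: in_txn=True, pending={}
Op 4: UPDATE c=1 (pending; pending now {c=1})
Op 5: UPDATE b=23 (pending; pending now {b=23, c=1})
Op 6: ROLLBACK: discarded pending ['b', 'c']; in_txn=False
Op 7: UPDATE e=6 (auto-commit; committed e=6)
Op 8: BEGIN: in_txn=True, pending={}
Op 9: ROLLBACK: discarded pending []; in_txn=False
ROLLBACK at op 6 discards: ['b', 'c']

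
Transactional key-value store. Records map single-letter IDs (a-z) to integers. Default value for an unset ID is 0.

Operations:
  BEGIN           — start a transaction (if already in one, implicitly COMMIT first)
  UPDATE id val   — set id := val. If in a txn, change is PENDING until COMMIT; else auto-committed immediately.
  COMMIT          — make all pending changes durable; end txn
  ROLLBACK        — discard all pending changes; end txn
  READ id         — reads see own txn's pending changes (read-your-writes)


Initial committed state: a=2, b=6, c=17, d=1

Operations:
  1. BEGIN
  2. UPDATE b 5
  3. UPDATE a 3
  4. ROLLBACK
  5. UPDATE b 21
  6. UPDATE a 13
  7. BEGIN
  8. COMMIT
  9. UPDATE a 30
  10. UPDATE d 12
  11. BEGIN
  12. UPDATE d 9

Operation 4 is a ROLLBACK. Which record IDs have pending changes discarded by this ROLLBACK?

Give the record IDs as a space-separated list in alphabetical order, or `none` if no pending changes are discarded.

Initial committed: {a=2, b=6, c=17, d=1}
Op 1: BEGIN: in_txn=True, pending={}
Op 2: UPDATE b=5 (pending; pending now {b=5})
Op 3: UPDATE a=3 (pending; pending now {a=3, b=5})
Op 4: ROLLBACK: discarded pending ['a', 'b']; in_txn=False
Op 5: UPDATE b=21 (auto-commit; committed b=21)
Op 6: UPDATE a=13 (auto-commit; committed a=13)
Op 7: BEGIN: in_txn=True, pending={}
Op 8: COMMIT: merged [] into committed; committed now {a=13, b=21, c=17, d=1}
Op 9: UPDATE a=30 (auto-commit; committed a=30)
Op 10: UPDATE d=12 (auto-commit; committed d=12)
Op 11: BEGIN: in_txn=True, pending={}
Op 12: UPDATE d=9 (pending; pending now {d=9})
ROLLBACK at op 4 discards: ['a', 'b']

Answer: a b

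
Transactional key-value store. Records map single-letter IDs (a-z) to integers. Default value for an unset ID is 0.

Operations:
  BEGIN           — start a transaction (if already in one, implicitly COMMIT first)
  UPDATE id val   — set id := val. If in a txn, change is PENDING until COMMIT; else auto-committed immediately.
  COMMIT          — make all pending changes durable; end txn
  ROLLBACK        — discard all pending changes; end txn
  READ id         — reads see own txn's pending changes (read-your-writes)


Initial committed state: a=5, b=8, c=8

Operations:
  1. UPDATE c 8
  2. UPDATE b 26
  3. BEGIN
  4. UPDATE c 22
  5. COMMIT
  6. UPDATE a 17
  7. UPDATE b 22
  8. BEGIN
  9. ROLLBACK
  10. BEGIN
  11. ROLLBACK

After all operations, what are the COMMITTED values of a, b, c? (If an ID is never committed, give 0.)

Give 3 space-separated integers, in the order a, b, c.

Initial committed: {a=5, b=8, c=8}
Op 1: UPDATE c=8 (auto-commit; committed c=8)
Op 2: UPDATE b=26 (auto-commit; committed b=26)
Op 3: BEGIN: in_txn=True, pending={}
Op 4: UPDATE c=22 (pending; pending now {c=22})
Op 5: COMMIT: merged ['c'] into committed; committed now {a=5, b=26, c=22}
Op 6: UPDATE a=17 (auto-commit; committed a=17)
Op 7: UPDATE b=22 (auto-commit; committed b=22)
Op 8: BEGIN: in_txn=True, pending={}
Op 9: ROLLBACK: discarded pending []; in_txn=False
Op 10: BEGIN: in_txn=True, pending={}
Op 11: ROLLBACK: discarded pending []; in_txn=False
Final committed: {a=17, b=22, c=22}

Answer: 17 22 22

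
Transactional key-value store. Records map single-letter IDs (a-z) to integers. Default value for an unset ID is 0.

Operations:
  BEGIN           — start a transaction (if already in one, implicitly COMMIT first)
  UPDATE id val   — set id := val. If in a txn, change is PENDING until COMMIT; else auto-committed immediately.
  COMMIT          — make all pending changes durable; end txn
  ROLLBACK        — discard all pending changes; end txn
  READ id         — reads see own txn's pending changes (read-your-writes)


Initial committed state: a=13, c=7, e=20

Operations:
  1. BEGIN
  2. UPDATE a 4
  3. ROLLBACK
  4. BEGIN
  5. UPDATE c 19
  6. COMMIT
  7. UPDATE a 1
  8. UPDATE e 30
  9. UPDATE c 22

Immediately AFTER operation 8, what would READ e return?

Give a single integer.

Initial committed: {a=13, c=7, e=20}
Op 1: BEGIN: in_txn=True, pending={}
Op 2: UPDATE a=4 (pending; pending now {a=4})
Op 3: ROLLBACK: discarded pending ['a']; in_txn=False
Op 4: BEGIN: in_txn=True, pending={}
Op 5: UPDATE c=19 (pending; pending now {c=19})
Op 6: COMMIT: merged ['c'] into committed; committed now {a=13, c=19, e=20}
Op 7: UPDATE a=1 (auto-commit; committed a=1)
Op 8: UPDATE e=30 (auto-commit; committed e=30)
After op 8: visible(e) = 30 (pending={}, committed={a=1, c=19, e=30})

Answer: 30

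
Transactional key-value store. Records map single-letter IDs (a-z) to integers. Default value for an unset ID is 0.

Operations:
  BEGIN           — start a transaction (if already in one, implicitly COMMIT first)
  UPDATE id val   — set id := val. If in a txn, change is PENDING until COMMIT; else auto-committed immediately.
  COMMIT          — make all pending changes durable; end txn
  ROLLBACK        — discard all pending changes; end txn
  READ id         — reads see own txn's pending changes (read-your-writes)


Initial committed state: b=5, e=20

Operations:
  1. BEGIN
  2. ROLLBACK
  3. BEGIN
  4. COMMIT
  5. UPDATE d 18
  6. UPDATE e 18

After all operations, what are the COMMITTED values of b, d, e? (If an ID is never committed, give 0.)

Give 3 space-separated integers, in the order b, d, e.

Answer: 5 18 18

Derivation:
Initial committed: {b=5, e=20}
Op 1: BEGIN: in_txn=True, pending={}
Op 2: ROLLBACK: discarded pending []; in_txn=False
Op 3: BEGIN: in_txn=True, pending={}
Op 4: COMMIT: merged [] into committed; committed now {b=5, e=20}
Op 5: UPDATE d=18 (auto-commit; committed d=18)
Op 6: UPDATE e=18 (auto-commit; committed e=18)
Final committed: {b=5, d=18, e=18}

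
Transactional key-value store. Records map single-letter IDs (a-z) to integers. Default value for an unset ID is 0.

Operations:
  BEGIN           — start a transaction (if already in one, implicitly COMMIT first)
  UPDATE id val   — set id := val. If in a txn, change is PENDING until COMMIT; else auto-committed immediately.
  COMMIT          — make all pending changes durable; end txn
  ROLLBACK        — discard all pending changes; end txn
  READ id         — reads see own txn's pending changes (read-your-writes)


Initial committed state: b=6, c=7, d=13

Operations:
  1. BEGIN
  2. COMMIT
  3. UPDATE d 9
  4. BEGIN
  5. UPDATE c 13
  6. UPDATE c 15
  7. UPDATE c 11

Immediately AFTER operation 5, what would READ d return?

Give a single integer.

Answer: 9

Derivation:
Initial committed: {b=6, c=7, d=13}
Op 1: BEGIN: in_txn=True, pending={}
Op 2: COMMIT: merged [] into committed; committed now {b=6, c=7, d=13}
Op 3: UPDATE d=9 (auto-commit; committed d=9)
Op 4: BEGIN: in_txn=True, pending={}
Op 5: UPDATE c=13 (pending; pending now {c=13})
After op 5: visible(d) = 9 (pending={c=13}, committed={b=6, c=7, d=9})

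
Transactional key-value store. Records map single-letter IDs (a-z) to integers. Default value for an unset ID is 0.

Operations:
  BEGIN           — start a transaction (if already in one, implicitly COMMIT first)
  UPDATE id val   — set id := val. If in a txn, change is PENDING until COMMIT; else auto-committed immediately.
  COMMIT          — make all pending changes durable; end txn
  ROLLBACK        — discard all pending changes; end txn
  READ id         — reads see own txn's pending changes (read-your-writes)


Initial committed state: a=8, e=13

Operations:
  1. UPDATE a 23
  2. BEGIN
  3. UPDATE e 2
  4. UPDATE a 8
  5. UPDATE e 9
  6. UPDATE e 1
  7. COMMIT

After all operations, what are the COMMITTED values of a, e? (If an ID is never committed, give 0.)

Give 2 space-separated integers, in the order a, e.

Initial committed: {a=8, e=13}
Op 1: UPDATE a=23 (auto-commit; committed a=23)
Op 2: BEGIN: in_txn=True, pending={}
Op 3: UPDATE e=2 (pending; pending now {e=2})
Op 4: UPDATE a=8 (pending; pending now {a=8, e=2})
Op 5: UPDATE e=9 (pending; pending now {a=8, e=9})
Op 6: UPDATE e=1 (pending; pending now {a=8, e=1})
Op 7: COMMIT: merged ['a', 'e'] into committed; committed now {a=8, e=1}
Final committed: {a=8, e=1}

Answer: 8 1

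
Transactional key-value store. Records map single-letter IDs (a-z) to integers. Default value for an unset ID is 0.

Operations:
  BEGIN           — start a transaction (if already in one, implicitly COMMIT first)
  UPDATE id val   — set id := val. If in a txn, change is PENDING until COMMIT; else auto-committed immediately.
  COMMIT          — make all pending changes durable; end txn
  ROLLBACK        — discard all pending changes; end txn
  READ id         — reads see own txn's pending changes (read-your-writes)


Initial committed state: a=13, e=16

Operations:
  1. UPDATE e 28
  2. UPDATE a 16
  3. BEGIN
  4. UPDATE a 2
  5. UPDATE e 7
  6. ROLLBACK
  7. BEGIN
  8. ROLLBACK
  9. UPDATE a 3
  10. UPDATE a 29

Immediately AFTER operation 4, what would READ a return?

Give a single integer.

Answer: 2

Derivation:
Initial committed: {a=13, e=16}
Op 1: UPDATE e=28 (auto-commit; committed e=28)
Op 2: UPDATE a=16 (auto-commit; committed a=16)
Op 3: BEGIN: in_txn=True, pending={}
Op 4: UPDATE a=2 (pending; pending now {a=2})
After op 4: visible(a) = 2 (pending={a=2}, committed={a=16, e=28})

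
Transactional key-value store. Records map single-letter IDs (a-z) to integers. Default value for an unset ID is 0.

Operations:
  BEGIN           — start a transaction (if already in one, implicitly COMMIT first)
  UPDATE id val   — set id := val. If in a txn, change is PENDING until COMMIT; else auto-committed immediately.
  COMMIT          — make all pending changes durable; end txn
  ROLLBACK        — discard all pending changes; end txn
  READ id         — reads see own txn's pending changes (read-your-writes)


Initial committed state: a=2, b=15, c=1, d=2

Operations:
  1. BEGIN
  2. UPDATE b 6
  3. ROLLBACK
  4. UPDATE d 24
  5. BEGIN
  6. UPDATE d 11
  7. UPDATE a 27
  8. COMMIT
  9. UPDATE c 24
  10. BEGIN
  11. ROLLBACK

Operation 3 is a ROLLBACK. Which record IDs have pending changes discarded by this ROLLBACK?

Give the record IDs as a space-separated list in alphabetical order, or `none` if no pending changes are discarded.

Initial committed: {a=2, b=15, c=1, d=2}
Op 1: BEGIN: in_txn=True, pending={}
Op 2: UPDATE b=6 (pending; pending now {b=6})
Op 3: ROLLBACK: discarded pending ['b']; in_txn=False
Op 4: UPDATE d=24 (auto-commit; committed d=24)
Op 5: BEGIN: in_txn=True, pending={}
Op 6: UPDATE d=11 (pending; pending now {d=11})
Op 7: UPDATE a=27 (pending; pending now {a=27, d=11})
Op 8: COMMIT: merged ['a', 'd'] into committed; committed now {a=27, b=15, c=1, d=11}
Op 9: UPDATE c=24 (auto-commit; committed c=24)
Op 10: BEGIN: in_txn=True, pending={}
Op 11: ROLLBACK: discarded pending []; in_txn=False
ROLLBACK at op 3 discards: ['b']

Answer: b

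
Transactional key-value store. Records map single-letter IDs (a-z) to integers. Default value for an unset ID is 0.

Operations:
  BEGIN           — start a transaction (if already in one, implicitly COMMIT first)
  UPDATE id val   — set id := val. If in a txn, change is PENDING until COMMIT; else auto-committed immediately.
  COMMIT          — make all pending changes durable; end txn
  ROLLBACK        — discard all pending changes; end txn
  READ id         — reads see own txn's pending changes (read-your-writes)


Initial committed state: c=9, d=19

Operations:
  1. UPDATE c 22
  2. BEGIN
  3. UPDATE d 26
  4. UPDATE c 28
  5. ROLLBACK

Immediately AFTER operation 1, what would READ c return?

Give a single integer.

Answer: 22

Derivation:
Initial committed: {c=9, d=19}
Op 1: UPDATE c=22 (auto-commit; committed c=22)
After op 1: visible(c) = 22 (pending={}, committed={c=22, d=19})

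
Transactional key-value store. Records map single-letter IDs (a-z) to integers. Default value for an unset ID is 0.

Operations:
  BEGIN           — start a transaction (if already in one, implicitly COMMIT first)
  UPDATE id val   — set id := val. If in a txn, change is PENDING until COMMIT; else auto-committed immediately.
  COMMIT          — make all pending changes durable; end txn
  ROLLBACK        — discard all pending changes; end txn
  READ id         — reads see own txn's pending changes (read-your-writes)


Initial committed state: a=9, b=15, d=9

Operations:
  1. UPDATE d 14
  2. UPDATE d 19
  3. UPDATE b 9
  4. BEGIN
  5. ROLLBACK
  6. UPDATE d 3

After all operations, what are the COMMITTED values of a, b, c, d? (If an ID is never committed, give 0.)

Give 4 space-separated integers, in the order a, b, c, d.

Initial committed: {a=9, b=15, d=9}
Op 1: UPDATE d=14 (auto-commit; committed d=14)
Op 2: UPDATE d=19 (auto-commit; committed d=19)
Op 3: UPDATE b=9 (auto-commit; committed b=9)
Op 4: BEGIN: in_txn=True, pending={}
Op 5: ROLLBACK: discarded pending []; in_txn=False
Op 6: UPDATE d=3 (auto-commit; committed d=3)
Final committed: {a=9, b=9, d=3}

Answer: 9 9 0 3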